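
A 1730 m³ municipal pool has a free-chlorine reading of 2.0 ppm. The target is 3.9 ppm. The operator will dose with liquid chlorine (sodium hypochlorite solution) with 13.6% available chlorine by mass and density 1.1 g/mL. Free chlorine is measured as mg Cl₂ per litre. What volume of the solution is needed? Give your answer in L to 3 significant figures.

22.0 L

Volume: 1730 m³ = 1,730,000 L.
Chlorine deficit: 3.9 − 2.0 = 1.9 ppm = 1.9 mg/L as Cl₂.
Cl₂ equivalent needed: 1.9 mg/L × 1,730,000 L = 3,287,000 mg = 3287 g.
Product at 13.6% available chlorine: 3287 / 0.136 = 24,170 g.
Volume at density 1.1 g/mL: 24,170 g ÷ 1.1 g/mL = 21,970 mL.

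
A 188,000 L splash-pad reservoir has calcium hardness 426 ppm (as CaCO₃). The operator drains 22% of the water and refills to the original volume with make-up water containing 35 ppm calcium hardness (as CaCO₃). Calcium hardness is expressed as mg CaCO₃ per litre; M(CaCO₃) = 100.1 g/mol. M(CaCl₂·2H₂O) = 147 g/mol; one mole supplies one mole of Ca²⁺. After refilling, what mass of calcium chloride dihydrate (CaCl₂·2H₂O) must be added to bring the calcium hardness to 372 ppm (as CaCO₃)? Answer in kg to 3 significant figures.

8.84 kg

After draining 22% and refilling: 426 × 0.78 + 35 × 0.22 = 339.98 ppm.
Deficit to target: 372 − 339.98 = 32.02 mg/L.
As CaCO₃: 32.02 mg/L × 188,000 L = 6020 g; ÷ 100.1 = 60.14 mol Ca²⁺.
Mass: 60.14 × 147 = 8840 g.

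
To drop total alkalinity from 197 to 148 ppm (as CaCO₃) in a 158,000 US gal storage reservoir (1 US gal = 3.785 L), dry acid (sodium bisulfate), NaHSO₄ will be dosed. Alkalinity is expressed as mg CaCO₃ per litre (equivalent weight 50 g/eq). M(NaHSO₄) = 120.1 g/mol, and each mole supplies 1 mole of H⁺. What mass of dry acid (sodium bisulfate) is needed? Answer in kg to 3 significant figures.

70.4 kg

Volume: 158,000 US gal × 3.785 L/gal = 598,030 L.
Alkalinity to neutralize: (197 − 148) = 49 mg/L as CaCO₃ × 598,030 L = 29,300 g as CaCO₃.
Equivalents of H⁺ required: 29,300 ÷ 50 g/eq = 586.1 eq = 586.1 mol NaHSO₄.
Mass of NaHSO₄: 586.1 × 120.1 = 70,390 g.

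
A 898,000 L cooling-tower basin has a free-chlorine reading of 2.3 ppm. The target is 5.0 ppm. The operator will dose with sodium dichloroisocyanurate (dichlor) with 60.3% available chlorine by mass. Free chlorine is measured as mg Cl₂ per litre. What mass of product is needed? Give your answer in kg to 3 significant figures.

Chlorine deficit: 5.0 − 2.3 = 2.7 ppm = 2.7 mg/L as Cl₂.
Cl₂ equivalent needed: 2.7 mg/L × 898,000 L = 2,425,000 mg = 2425 g.
Product at 60.3% available chlorine: 2425 / 0.603 = 4021 g.

4.02 kg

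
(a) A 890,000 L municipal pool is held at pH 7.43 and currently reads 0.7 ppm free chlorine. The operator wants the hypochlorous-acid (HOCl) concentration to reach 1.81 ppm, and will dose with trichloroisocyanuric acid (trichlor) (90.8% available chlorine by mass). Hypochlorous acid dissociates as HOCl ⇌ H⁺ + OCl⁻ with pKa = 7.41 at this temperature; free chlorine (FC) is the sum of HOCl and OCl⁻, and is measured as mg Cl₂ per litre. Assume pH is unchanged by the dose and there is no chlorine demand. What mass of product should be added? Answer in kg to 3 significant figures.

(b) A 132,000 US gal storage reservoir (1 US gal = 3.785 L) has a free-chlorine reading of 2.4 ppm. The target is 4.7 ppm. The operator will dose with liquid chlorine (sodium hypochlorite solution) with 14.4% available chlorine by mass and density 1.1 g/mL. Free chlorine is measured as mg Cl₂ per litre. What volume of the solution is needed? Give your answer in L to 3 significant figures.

(a) [OCl⁻]/[HOCl] = 10^(pH − pKa) = 10^(7.43 − 7.41) = 1.047; fraction as HOCl = 1/(1 + 1.047) = 0.4885.
(a) Free chlorine required for 1.81 ppm HOCl: 1.81 / 0.4885 = 3.705 ppm.
(a) FC to add: 3.705 − 0.7 = 3.005 mg/L as Cl₂.
(a) Cl₂ equivalent: 3.005 mg/L × 890,000 L = 2675 g.
(a) Product at 90.8% available Cl: 2675 / 0.908 = 2946 g.

(b) Volume: 132,000 US gal × 3.785 L/gal = 499,620 L.
(b) Chlorine deficit: 4.7 − 2.4 = 2.3 ppm = 2.3 mg/L as Cl₂.
(b) Cl₂ equivalent needed: 2.3 mg/L × 499,620 L = 1,149,000 mg = 1149 g.
(b) Product at 14.4% available chlorine: 1149 / 0.144 = 7980 g.
(b) Volume at density 1.1 g/mL: 7980 g ÷ 1.1 g/mL = 7255 mL.

(a) 2.95 kg; (b) 7.25 L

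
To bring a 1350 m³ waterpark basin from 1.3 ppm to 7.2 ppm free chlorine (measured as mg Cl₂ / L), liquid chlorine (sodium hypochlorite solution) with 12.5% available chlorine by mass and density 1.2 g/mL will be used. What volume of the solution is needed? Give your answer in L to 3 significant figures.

53.1 L

Volume: 1350 m³ = 1,350,000 L.
Chlorine deficit: 7.2 − 1.3 = 5.9 ppm = 5.9 mg/L as Cl₂.
Cl₂ equivalent needed: 5.9 mg/L × 1,350,000 L = 7,965,000 mg = 7965 g.
Product at 12.5% available chlorine: 7965 / 0.125 = 63,720 g.
Volume at density 1.2 g/mL: 63,720 g ÷ 1.2 g/mL = 53,100 mL.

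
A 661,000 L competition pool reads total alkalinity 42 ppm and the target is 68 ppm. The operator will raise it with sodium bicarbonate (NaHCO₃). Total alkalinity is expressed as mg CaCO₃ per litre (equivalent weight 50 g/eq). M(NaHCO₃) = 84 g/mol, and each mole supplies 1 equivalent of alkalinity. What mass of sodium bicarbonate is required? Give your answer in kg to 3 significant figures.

28.9 kg

Alkalinity to add: (68 − 42) = 26 mg/L as CaCO₃ × 661,000 L = 17,190 g as CaCO₃.
Equivalents: 17,190 g ÷ 50 g/eq = 343.7 eq.
NaHCO₃ supplies 1 eq per mole → 343.7 mol.
Mass: 343.7 mol × 84 g/mol = 28,870 g.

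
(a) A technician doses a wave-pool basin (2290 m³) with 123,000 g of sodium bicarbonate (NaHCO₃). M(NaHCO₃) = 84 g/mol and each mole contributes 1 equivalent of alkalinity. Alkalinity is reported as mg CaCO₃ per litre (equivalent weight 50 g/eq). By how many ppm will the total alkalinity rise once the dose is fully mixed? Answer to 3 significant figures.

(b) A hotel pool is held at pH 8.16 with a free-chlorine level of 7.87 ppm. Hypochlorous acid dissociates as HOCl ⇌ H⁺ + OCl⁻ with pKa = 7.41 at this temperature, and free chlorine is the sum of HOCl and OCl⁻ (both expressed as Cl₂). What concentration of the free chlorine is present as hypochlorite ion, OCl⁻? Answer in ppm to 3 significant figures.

(a) Volume: 2290 m³ = 2,290,000 L.
(a) Moles of NaHCO₃: 123,000 g ÷ 84 g/mol = 1464 mol → 1464 eq of alkalinity.
(a) As CaCO₃: 1464 eq × 50 g/eq = 73,210 g.
(a) Rise: 73,210 g / 2,290,000 L × 1000 = 31.97 mg/L.

(b) [OCl⁻]/[HOCl] = 10^(pH − pKa) = 10^(8.16 − 7.41) = 10^0.75 = 5.623.
(b) Fraction as HOCl = 1 / (1 + 5.623) = 0.151.
(b) OCl⁻ = (1 − 0.151) × 7.87 ppm = 6.682 ppm.

(a) 32.0 ppm; (b) 6.68 ppm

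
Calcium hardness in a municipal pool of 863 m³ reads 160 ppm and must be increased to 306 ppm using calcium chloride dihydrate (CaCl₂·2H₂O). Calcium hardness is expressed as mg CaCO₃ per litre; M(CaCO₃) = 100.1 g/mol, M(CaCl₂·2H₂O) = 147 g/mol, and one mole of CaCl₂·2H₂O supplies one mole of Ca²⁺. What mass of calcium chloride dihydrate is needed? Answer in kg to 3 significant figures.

Volume: 863 m³ = 863,000 L.
Hardness to add: (306 − 160) = 146 mg/L as CaCO₃ × 863,000 L = 126,000 g as CaCO₃.
Moles of Ca²⁺ (1 mol Ca²⁺ ≡ 1 mol CaCO₃): 126,000 / 100.1 g/mol = 1259 mol.
Mass of CaCl₂·2H₂O: 1259 × 147 = 185,000 g.

185 kg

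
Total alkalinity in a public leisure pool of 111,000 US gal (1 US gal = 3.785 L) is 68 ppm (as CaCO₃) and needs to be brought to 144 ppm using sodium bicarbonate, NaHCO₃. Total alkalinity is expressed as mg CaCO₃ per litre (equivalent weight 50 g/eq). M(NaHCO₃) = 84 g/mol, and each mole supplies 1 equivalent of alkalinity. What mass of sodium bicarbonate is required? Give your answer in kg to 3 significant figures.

53.6 kg

Volume: 111,000 US gal × 3.785 L/gal = 420,135 L.
Alkalinity to add: (144 − 68) = 76 mg/L as CaCO₃ × 420,135 L = 31,930 g as CaCO₃.
Equivalents: 31,930 g ÷ 50 g/eq = 638.6 eq.
NaHCO₃ supplies 1 eq per mole → 638.6 mol.
Mass: 638.6 mol × 84 g/mol = 53,640 g.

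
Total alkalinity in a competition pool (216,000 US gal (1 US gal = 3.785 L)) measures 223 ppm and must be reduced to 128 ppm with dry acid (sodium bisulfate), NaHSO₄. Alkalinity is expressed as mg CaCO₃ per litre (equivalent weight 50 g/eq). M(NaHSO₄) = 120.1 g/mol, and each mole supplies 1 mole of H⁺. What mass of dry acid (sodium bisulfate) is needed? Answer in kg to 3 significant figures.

187 kg

Volume: 216,000 US gal × 3.785 L/gal = 817,560 L.
Alkalinity to neutralize: (223 − 128) = 95 mg/L as CaCO₃ × 817,560 L = 77,670 g as CaCO₃.
Equivalents of H⁺ required: 77,670 ÷ 50 g/eq = 1553 eq = 1553 mol NaHSO₄.
Mass of NaHSO₄: 1553 × 120.1 = 186,600 g.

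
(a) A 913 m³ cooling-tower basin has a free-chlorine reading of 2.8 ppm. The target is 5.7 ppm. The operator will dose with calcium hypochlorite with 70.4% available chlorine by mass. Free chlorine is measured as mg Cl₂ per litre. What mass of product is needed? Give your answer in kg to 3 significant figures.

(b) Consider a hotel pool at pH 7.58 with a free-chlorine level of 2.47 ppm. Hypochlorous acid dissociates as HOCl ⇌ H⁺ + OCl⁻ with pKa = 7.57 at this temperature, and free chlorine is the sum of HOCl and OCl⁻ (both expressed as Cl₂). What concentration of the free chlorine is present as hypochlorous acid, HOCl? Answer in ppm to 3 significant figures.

(a) Volume: 913 m³ = 913,000 L.
(a) Chlorine deficit: 5.7 − 2.8 = 2.9 ppm = 2.9 mg/L as Cl₂.
(a) Cl₂ equivalent needed: 2.9 mg/L × 913,000 L = 2,648,000 mg = 2648 g.
(a) Product at 70.4% available chlorine: 2648 / 0.704 = 3761 g.

(b) [OCl⁻]/[HOCl] = 10^(pH − pKa) = 10^(7.58 − 7.57) = 10^0.01 = 1.023.
(b) Fraction as HOCl = 1 / (1 + 1.023) = 0.4942.
(b) HOCl = 0.4942 × 2.47 ppm = 1.221 ppm.

(a) 3.76 kg; (b) 1.22 ppm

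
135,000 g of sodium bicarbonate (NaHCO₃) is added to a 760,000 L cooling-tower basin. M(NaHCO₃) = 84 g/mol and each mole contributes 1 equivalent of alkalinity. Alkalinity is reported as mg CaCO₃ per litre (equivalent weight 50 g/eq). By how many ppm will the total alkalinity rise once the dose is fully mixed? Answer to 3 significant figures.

106 ppm

Moles of NaHCO₃: 135,000 g ÷ 84 g/mol = 1607 mol → 1607 eq of alkalinity.
As CaCO₃: 1607 eq × 50 g/eq = 80,360 g.
Rise: 80,360 g / 760,000 L × 1000 = 105.7 mg/L.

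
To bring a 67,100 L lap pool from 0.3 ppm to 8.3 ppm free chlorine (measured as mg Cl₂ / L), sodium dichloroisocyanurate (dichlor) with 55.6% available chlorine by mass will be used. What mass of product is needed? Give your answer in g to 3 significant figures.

Chlorine deficit: 8.3 − 0.3 = 8 ppm = 8 mg/L as Cl₂.
Cl₂ equivalent needed: 8 mg/L × 67,100 L = 536,800 mg = 536.8 g.
Product at 55.6% available chlorine: 536.8 / 0.556 = 965.5 g.

965 g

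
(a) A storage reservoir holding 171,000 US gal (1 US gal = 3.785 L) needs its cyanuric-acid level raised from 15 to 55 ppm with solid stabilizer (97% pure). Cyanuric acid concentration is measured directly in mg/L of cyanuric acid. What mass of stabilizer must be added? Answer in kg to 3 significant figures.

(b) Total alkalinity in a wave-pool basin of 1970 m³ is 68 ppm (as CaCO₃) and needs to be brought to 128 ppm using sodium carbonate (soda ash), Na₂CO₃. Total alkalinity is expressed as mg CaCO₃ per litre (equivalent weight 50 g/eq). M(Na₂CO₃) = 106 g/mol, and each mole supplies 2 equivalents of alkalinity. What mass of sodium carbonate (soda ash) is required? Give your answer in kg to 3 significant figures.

(a) 26.7 kg; (b) 125 kg

(a) Volume: 171,000 US gal × 3.785 L/gal = 647,235 L.
(a) CYA to add: (55 − 15) = 40 mg/L × 647,235 L = 25,890 g cyanuric acid.
(a) At 97% purity: 25,890 / 0.97 = 26,690 g product.

(b) Volume: 1970 m³ = 1,970,000 L.
(b) Alkalinity to add: (128 − 68) = 60 mg/L as CaCO₃ × 1,970,000 L = 118,200 g as CaCO₃.
(b) Equivalents: 118,200 g ÷ 50 g/eq = 2364 eq.
(b) Each mole of Na₂CO₃ supplies 2 eq, so 2364 / 2 = 1182 mol.
(b) Mass: 1182 mol × 106 g/mol = 125,300 g.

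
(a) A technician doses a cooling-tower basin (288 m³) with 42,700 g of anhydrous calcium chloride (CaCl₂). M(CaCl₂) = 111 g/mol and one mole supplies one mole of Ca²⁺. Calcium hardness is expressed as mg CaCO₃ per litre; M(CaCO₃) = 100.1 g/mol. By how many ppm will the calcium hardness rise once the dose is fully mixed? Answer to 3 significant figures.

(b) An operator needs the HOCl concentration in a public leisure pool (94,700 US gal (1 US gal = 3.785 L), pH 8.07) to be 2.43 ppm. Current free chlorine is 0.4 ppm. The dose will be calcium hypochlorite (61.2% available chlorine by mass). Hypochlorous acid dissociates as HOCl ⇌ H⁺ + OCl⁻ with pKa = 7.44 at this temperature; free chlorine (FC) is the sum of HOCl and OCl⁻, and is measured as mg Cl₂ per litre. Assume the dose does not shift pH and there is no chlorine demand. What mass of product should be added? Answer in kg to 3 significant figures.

(a) 134 ppm; (b) 7.26 kg

(a) Volume: 288 m³ = 288,000 L.
(a) Moles of Ca²⁺: 42,700 g ÷ 111 g/mol = 384.7 mol.
(a) As CaCO₃: 384.7 mol × 100.1 g/mol = 38,510 g.
(a) Rise: 38,510 g / 288,000 L × 1000 = 133.7 mg/L.

(b) Volume: 94,700 US gal × 3.785 L/gal = 358,440 L.
(b) [OCl⁻]/[HOCl] = 10^(pH − pKa) = 10^(8.07 − 7.44) = 4.266; fraction as HOCl = 1/(1 + 4.266) = 0.1899.
(b) Free chlorine required for 2.43 ppm HOCl: 2.43 / 0.1899 = 12.8 ppm.
(b) FC to add: 12.8 − 0.4 = 12.4 mg/L as Cl₂.
(b) Cl₂ equivalent: 12.4 mg/L × 358,440 L = 4443 g.
(b) Product at 61.2% available Cl: 4443 / 0.612 = 7260 g.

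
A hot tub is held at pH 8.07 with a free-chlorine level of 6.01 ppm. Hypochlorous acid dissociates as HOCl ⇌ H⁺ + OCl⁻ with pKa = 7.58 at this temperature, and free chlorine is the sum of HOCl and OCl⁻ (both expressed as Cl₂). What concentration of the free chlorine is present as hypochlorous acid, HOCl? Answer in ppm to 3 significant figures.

[OCl⁻]/[HOCl] = 10^(pH − pKa) = 10^(8.07 − 7.58) = 10^0.49 = 3.09.
Fraction as HOCl = 1 / (1 + 3.09) = 0.2445.
HOCl = 0.2445 × 6.01 ppm = 1.469 ppm.

1.47 ppm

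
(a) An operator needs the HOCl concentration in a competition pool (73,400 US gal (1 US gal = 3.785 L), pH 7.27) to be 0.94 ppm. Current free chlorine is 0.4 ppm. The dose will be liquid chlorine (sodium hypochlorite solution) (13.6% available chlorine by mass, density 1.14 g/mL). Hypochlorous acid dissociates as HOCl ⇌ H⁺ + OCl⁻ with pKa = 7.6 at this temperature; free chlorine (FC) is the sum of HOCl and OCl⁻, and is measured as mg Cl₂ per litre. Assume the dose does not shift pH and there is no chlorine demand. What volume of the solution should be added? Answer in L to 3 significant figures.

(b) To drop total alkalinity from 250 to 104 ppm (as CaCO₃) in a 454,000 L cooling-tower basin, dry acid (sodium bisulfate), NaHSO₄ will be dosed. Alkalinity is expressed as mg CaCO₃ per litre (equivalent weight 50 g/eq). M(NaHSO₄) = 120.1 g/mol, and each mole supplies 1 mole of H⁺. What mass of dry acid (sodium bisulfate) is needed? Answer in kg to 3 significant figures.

(a) Volume: 73,400 US gal × 3.785 L/gal = 277,819 L.
(a) [OCl⁻]/[HOCl] = 10^(pH − pKa) = 10^(7.27 − 7.6) = 0.4677; fraction as HOCl = 1/(1 + 0.4677) = 0.6813.
(a) Free chlorine required for 0.94 ppm HOCl: 0.94 / 0.6813 = 1.38 ppm.
(a) FC to add: 1.38 − 0.4 = 0.9797 mg/L as Cl₂.
(a) Cl₂ equivalent: 0.9797 mg/L × 277,819 L = 272.2 g.
(a) Product at 13.6% available Cl: 272.2 / 0.136 = 2001 g.
(a) Volume: 2001 g ÷ 1.14 g/mL = 1755 mL.

(b) Alkalinity to neutralize: (250 − 104) = 146 mg/L as CaCO₃ × 454,000 L = 66,280 g as CaCO₃.
(b) Equivalents of H⁺ required: 66,280 ÷ 50 g/eq = 1326 eq = 1326 mol NaHSO₄.
(b) Mass of NaHSO₄: 1326 × 120.1 = 159,200 g.

(a) 1.76 L; (b) 159 kg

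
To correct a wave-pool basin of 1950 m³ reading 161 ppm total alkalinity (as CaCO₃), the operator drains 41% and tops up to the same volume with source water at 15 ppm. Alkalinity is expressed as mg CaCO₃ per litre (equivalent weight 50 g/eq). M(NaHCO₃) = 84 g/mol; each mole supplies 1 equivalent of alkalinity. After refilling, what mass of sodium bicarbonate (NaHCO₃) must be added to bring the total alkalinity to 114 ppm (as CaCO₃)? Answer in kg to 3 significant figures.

Volume: 1950 m³ = 1,950,000 L.
After draining 41% and refilling: 161 × 0.59 + 15 × 0.41 = 101.14 ppm.
Deficit to target: 114 − 101.14 = 12.86 mg/L.
As CaCO₃: 12.86 mg/L × 1,950,000 L = 25,080 g; ÷ 50 g/eq ÷ 1 = 501.5 mol NaHCO₃.
Mass: 501.5 × 84 = 42,130 g.

42.1 kg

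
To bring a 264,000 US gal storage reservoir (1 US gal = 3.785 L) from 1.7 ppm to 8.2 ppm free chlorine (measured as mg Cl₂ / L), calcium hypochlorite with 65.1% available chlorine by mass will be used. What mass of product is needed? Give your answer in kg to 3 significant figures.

9.98 kg

Volume: 264,000 US gal × 3.785 L/gal = 999,240 L.
Chlorine deficit: 8.2 − 1.7 = 6.5 ppm = 6.5 mg/L as Cl₂.
Cl₂ equivalent needed: 6.5 mg/L × 999,240 L = 6,495,000 mg = 6495 g.
Product at 65.1% available chlorine: 6495 / 0.651 = 9977 g.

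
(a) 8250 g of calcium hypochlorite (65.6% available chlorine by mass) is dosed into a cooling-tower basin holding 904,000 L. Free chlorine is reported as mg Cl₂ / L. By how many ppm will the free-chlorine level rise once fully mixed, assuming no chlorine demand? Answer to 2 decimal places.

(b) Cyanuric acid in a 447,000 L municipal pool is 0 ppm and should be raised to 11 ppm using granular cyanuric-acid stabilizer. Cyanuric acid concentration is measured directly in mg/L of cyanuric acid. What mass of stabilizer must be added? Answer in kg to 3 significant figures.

(a) 5.99 ppm; (b) 4.92 kg

(a) Available chlorine delivered: 8250 g × 0.656 = 5412 g as Cl₂.
(a) Concentration rise: 5412 g / 904,000 L = 5.987 mg/L = 5.99 ppm.

(b) CYA to add: (11 − 0) = 11 mg/L × 447,000 L = 4917 g cyanuric acid.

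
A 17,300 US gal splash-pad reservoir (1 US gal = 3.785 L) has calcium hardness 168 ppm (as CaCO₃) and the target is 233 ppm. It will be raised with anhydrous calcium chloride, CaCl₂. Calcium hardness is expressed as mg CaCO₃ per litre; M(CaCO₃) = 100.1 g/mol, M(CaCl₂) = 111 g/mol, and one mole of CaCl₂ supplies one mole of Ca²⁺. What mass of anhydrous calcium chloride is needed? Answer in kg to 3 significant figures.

Volume: 17,300 US gal × 3.785 L/gal = 65,480 L.
Hardness to add: (233 − 168) = 65 mg/L as CaCO₃ × 65,480 L = 4256 g as CaCO₃.
Moles of Ca²⁺ (1 mol Ca²⁺ ≡ 1 mol CaCO₃): 4256 / 100.1 g/mol = 42.52 mol.
Mass of CaCl₂: 42.52 × 111 = 4720 g.

4.72 kg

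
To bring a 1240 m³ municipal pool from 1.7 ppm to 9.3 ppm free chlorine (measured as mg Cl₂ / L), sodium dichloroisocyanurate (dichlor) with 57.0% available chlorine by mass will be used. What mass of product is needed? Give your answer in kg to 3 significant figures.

Volume: 1240 m³ = 1,240,000 L.
Chlorine deficit: 9.3 − 1.7 = 7.6 ppm = 7.6 mg/L as Cl₂.
Cl₂ equivalent needed: 7.6 mg/L × 1,240,000 L = 9,424,000 mg = 9424 g.
Product at 57.0% available chlorine: 9424 / 0.57 = 16,530 g.

16.5 kg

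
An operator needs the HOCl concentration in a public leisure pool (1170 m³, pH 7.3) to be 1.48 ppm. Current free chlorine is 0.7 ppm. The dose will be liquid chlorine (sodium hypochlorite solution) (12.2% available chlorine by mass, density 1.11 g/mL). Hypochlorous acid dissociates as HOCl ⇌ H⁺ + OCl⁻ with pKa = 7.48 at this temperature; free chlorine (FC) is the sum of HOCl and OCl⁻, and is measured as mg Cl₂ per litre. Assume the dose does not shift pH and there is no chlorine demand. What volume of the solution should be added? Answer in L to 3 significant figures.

Volume: 1170 m³ = 1,170,000 L.
[OCl⁻]/[HOCl] = 10^(pH − pKa) = 10^(7.3 − 7.48) = 0.6607; fraction as HOCl = 1/(1 + 0.6607) = 0.6022.
Free chlorine required for 1.48 ppm HOCl: 1.48 / 0.6022 = 2.458 ppm.
FC to add: 2.458 − 0.7 = 1.758 mg/L as Cl₂.
Cl₂ equivalent: 1.758 mg/L × 1,170,000 L = 2057 g.
Product at 12.2% available Cl: 2057 / 0.122 = 16,860 g.
Volume: 16,860 g ÷ 1.11 g/mL = 15,190 mL.

15.2 L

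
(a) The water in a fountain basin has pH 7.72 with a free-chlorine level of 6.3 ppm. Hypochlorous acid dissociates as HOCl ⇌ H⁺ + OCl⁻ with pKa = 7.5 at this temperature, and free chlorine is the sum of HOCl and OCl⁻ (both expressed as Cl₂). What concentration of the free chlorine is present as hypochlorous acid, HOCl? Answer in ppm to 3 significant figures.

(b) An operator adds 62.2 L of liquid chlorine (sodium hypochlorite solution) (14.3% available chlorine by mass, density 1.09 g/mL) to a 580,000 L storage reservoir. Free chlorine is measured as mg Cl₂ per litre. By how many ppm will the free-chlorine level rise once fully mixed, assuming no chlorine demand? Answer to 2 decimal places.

(a) 2.37 ppm; (b) 16.72 ppm

(a) [OCl⁻]/[HOCl] = 10^(pH − pKa) = 10^(7.72 − 7.5) = 10^0.22 = 1.66.
(a) Fraction as HOCl = 1 / (1 + 1.66) = 0.376.
(a) HOCl = 0.376 × 6.3 ppm = 2.369 ppm.

(b) Mass of solution: 62.2 L × 1000 mL/L × 1.09 g/mL = 67,800 g.
(b) Available chlorine delivered: 67,800 g × 0.143 = 9695 g as Cl₂.
(b) Concentration rise: 9695 g / 580,000 L = 16.72 mg/L = 16.72 ppm.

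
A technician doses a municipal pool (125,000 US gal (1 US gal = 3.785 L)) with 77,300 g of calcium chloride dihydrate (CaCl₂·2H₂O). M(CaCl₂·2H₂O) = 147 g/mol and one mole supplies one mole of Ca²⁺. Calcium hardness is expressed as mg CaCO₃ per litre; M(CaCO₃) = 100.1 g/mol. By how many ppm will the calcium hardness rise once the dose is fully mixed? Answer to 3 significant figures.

111 ppm

Volume: 125,000 US gal × 3.785 L/gal = 473,125 L.
Moles of Ca²⁺: 77,300 g ÷ 147 g/mol = 525.9 mol.
As CaCO₃: 525.9 mol × 100.1 g/mol = 52,640 g.
Rise: 52,640 g / 473,125 L × 1000 = 111.3 mg/L.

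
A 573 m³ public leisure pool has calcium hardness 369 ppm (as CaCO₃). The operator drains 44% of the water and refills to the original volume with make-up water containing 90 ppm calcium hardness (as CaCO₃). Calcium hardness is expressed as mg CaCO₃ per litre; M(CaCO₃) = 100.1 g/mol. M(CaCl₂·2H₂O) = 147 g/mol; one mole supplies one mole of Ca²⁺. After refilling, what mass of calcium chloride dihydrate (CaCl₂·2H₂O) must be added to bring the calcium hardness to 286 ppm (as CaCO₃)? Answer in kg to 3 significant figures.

Volume: 573 m³ = 573,000 L.
After draining 44% and refilling: 369 × 0.56 + 90 × 0.44 = 246.24 ppm.
Deficit to target: 286 − 246.24 = 39.76 mg/L.
As CaCO₃: 39.76 mg/L × 573,000 L = 22,780 g; ÷ 100.1 = 227.6 mol Ca²⁺.
Mass: 227.6 × 147 = 33,460 g.

33.5 kg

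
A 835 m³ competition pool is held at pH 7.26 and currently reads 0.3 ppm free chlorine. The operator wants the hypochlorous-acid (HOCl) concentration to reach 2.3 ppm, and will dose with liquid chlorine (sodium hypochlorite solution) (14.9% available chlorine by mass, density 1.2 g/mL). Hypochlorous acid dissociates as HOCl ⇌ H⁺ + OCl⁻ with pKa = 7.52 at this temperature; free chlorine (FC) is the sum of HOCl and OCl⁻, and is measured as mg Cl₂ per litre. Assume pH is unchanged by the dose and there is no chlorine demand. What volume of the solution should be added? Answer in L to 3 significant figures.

Volume: 835 m³ = 835,000 L.
[OCl⁻]/[HOCl] = 10^(pH − pKa) = 10^(7.26 − 7.52) = 0.5495; fraction as HOCl = 1/(1 + 0.5495) = 0.6454.
Free chlorine required for 2.3 ppm HOCl: 2.3 / 0.6454 = 3.564 ppm.
FC to add: 3.564 − 0.3 = 3.264 mg/L as Cl₂.
Cl₂ equivalent: 3.264 mg/L × 835,000 L = 2725 g.
Product at 14.9% available Cl: 2725 / 0.149 = 18,290 g.
Volume: 18,290 g ÷ 1.2 g/mL = 15,240 mL.

15.2 L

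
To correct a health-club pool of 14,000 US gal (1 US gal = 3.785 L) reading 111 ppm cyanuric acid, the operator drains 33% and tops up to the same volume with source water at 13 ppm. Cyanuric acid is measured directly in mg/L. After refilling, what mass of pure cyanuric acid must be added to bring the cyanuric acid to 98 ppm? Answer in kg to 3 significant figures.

1.02 kg

Volume: 14,000 US gal × 3.785 L/gal = 52,990 L.
After draining 33% and refilling: 111 × 0.67 + 13 × 0.33 = 78.66 ppm.
Deficit to target: 98 − 78.66 = 19.34 mg/L.
Mass: 19.34 mg/L × 52,990 L = 1025 g cyanuric acid.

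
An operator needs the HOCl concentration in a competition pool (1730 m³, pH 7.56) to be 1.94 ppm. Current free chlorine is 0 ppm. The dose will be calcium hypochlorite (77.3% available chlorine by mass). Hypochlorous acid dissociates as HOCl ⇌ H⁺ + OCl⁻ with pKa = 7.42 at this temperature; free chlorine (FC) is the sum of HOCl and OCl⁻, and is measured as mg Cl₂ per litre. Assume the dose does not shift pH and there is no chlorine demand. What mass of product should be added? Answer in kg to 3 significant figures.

Volume: 1730 m³ = 1,730,000 L.
[OCl⁻]/[HOCl] = 10^(pH − pKa) = 10^(7.56 − 7.42) = 1.38; fraction as HOCl = 1/(1 + 1.38) = 0.4201.
Free chlorine required for 1.94 ppm HOCl: 1.94 / 0.4201 = 4.618 ppm.
FC to add: 4.618 − 0 = 4.618 mg/L as Cl₂.
Cl₂ equivalent: 4.618 mg/L × 1,730,000 L = 7989 g.
Product at 77.3% available Cl: 7989 / 0.773 = 10,340 g.

10.3 kg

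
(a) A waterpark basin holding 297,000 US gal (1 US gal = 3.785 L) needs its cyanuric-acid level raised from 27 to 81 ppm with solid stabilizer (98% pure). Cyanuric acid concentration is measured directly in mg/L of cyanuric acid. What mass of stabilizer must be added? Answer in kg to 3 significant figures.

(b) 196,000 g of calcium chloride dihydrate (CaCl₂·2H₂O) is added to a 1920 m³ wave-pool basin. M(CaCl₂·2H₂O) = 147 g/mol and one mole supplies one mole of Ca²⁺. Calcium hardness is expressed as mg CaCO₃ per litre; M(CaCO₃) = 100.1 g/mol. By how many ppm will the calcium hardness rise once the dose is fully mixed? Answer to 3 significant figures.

(a) 61.9 kg; (b) 69.5 ppm

(a) Volume: 297,000 US gal × 3.785 L/gal = 1,124,145 L.
(a) CYA to add: (81 − 27) = 54 mg/L × 1,124,145 L = 60,700 g cyanuric acid.
(a) At 98% purity: 60,700 / 0.98 = 61,940 g product.

(b) Volume: 1920 m³ = 1,920,000 L.
(b) Moles of Ca²⁺: 196,000 g ÷ 147 g/mol = 1333 mol.
(b) As CaCO₃: 1333 mol × 100.1 g/mol = 133,500 g.
(b) Rise: 133,500 g / 1,920,000 L × 1000 = 69.51 mg/L.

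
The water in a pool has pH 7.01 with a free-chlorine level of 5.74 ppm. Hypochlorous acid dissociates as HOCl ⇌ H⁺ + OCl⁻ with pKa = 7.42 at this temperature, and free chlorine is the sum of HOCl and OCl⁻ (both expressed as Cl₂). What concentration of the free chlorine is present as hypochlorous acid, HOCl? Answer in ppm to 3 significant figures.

[OCl⁻]/[HOCl] = 10^(pH − pKa) = 10^(7.01 − 7.42) = 10^-0.41 = 0.389.
Fraction as HOCl = 1 / (1 + 0.389) = 0.7199.
HOCl = 0.7199 × 5.74 ppm = 4.132 ppm.

4.13 ppm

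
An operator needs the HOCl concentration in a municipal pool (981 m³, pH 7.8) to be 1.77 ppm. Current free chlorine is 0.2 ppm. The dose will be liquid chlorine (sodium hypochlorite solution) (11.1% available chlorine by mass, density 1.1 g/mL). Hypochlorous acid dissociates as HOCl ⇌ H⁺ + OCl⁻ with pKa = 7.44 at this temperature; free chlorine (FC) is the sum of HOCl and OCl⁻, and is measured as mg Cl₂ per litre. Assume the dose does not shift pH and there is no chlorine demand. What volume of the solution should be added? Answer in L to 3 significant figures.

45.2 L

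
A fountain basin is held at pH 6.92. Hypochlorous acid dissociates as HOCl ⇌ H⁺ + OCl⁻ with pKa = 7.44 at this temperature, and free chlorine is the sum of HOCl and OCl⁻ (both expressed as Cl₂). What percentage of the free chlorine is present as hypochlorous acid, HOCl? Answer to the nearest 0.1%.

[OCl⁻]/[HOCl] = 10^(pH − pKa) = 10^(6.92 − 7.44) = 10^-0.52 = 0.302.
Fraction as HOCl = 1 / (1 + 0.302) = 0.7681.

76.8%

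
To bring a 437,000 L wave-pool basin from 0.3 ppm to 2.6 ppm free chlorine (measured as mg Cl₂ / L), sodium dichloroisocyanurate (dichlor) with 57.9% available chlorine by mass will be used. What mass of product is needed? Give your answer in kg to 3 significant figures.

Chlorine deficit: 2.6 − 0.3 = 2.3 ppm = 2.3 mg/L as Cl₂.
Cl₂ equivalent needed: 2.3 mg/L × 437,000 L = 1,005,000 mg = 1005 g.
Product at 57.9% available chlorine: 1005 / 0.579 = 1736 g.

1.74 kg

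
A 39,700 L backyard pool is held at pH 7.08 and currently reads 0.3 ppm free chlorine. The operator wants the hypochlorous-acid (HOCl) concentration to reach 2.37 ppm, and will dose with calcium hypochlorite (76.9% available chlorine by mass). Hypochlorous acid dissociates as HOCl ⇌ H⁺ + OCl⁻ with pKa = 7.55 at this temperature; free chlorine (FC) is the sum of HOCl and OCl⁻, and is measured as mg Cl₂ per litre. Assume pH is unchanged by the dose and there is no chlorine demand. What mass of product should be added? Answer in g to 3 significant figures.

148 g

[OCl⁻]/[HOCl] = 10^(pH − pKa) = 10^(7.08 − 7.55) = 0.3388; fraction as HOCl = 1/(1 + 0.3388) = 0.7469.
Free chlorine required for 2.37 ppm HOCl: 2.37 / 0.7469 = 3.173 ppm.
FC to add: 3.173 − 0.3 = 2.873 mg/L as Cl₂.
Cl₂ equivalent: 2.873 mg/L × 39,700 L = 114.1 g.
Product at 76.9% available Cl: 114.1 / 0.769 = 148.3 g.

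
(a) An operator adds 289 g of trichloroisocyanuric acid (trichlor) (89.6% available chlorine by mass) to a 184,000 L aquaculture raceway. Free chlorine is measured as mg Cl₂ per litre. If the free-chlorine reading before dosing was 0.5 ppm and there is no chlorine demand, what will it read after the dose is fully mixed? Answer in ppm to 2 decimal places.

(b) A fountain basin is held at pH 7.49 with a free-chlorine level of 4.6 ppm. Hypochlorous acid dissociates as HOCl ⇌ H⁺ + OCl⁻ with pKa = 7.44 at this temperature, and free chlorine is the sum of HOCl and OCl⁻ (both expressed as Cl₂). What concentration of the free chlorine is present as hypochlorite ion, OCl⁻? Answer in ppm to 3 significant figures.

(a) Available chlorine delivered: 289 g × 0.896 = 258.9 g as Cl₂.
(a) Concentration rise: 258.9 g / 184,000 L = 1.407 mg/L = 1.41 ppm.
(a) Final FC: 0.5 + 1.41 = 1.91 ppm.

(b) [OCl⁻]/[HOCl] = 10^(pH − pKa) = 10^(7.49 − 7.44) = 10^0.05 = 1.122.
(b) Fraction as HOCl = 1 / (1 + 1.122) = 0.4712.
(b) OCl⁻ = (1 − 0.4712) × 4.6 ppm = 2.432 ppm.

(a) 1.91 ppm; (b) 2.43 ppm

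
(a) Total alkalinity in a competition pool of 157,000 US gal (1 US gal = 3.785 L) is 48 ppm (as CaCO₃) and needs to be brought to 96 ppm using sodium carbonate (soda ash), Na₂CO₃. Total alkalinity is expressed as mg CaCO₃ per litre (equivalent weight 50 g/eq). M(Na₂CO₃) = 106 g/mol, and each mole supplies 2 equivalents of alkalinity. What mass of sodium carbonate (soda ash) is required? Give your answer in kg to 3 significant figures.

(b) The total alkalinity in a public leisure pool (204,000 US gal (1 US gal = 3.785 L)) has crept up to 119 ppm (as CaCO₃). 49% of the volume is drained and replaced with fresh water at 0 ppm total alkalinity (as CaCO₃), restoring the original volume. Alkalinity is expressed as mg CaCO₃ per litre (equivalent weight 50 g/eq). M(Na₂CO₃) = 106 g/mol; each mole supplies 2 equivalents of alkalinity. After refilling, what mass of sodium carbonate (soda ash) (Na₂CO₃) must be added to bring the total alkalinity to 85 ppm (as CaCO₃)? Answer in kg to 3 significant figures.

(a) 30.2 kg; (b) 19.9 kg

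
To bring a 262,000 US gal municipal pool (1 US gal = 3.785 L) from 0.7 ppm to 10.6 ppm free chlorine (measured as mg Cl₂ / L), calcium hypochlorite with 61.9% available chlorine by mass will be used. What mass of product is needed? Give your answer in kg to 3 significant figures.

Volume: 262,000 US gal × 3.785 L/gal = 991,670 L.
Chlorine deficit: 10.6 − 0.7 = 9.9 ppm = 9.9 mg/L as Cl₂.
Cl₂ equivalent needed: 9.9 mg/L × 991,670 L = 9,818,000 mg = 9818 g.
Product at 61.9% available chlorine: 9818 / 0.619 = 15,860 g.

15.9 kg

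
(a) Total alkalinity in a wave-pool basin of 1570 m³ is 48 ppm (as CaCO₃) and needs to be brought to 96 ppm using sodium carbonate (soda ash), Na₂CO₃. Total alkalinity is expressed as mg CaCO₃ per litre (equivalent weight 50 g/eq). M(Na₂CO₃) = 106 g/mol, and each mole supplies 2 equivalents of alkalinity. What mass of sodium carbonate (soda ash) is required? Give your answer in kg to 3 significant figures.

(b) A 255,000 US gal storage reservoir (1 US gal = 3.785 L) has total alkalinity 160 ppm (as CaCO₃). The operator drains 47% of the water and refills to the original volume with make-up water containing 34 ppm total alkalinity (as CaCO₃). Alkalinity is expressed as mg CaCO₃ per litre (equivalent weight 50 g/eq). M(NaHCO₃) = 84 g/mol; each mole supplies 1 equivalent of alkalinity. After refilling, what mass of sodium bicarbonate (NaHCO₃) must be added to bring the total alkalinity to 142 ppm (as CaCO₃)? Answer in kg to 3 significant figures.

(a) Volume: 1570 m³ = 1,570,000 L.
(a) Alkalinity to add: (96 − 48) = 48 mg/L as CaCO₃ × 1,570,000 L = 75,360 g as CaCO₃.
(a) Equivalents: 75,360 g ÷ 50 g/eq = 1507 eq.
(a) Each mole of Na₂CO₃ supplies 2 eq, so 1507 / 2 = 753.6 mol.
(a) Mass: 753.6 mol × 106 g/mol = 79,880 g.

(b) Volume: 255,000 US gal × 3.785 L/gal = 965,175 L.
(b) After draining 47% and refilling: 160 × 0.53 + 34 × 0.47 = 100.78 ppm.
(b) Deficit to target: 142 − 100.78 = 41.22 mg/L.
(b) As CaCO₃: 41.22 mg/L × 965,175 L = 39,780 g; ÷ 50 g/eq ÷ 1 = 795.7 mol NaHCO₃.
(b) Mass: 795.7 × 84 = 66,840 g.

(a) 79.9 kg; (b) 66.8 kg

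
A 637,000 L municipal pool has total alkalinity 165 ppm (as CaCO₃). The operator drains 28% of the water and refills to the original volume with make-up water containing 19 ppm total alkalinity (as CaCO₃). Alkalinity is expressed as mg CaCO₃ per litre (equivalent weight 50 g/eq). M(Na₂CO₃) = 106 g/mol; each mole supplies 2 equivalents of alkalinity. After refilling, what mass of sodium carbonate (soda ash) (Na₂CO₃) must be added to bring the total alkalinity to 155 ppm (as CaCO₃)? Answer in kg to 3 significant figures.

After draining 28% and refilling: 165 × 0.72 + 19 × 0.28 = 124.12 ppm.
Deficit to target: 155 − 124.12 = 30.88 mg/L.
As CaCO₃: 30.88 mg/L × 637,000 L = 19,670 g; ÷ 50 g/eq ÷ 2 = 196.7 mol Na₂CO₃.
Mass: 196.7 × 106 = 20,850 g.

20.9 kg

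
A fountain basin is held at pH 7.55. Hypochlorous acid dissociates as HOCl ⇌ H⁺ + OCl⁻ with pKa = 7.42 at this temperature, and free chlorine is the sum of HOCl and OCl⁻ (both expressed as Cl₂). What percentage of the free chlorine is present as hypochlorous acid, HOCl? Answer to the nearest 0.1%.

[OCl⁻]/[HOCl] = 10^(pH − pKa) = 10^(7.55 − 7.42) = 10^0.13 = 1.349.
Fraction as HOCl = 1 / (1 + 1.349) = 0.4257.

42.6%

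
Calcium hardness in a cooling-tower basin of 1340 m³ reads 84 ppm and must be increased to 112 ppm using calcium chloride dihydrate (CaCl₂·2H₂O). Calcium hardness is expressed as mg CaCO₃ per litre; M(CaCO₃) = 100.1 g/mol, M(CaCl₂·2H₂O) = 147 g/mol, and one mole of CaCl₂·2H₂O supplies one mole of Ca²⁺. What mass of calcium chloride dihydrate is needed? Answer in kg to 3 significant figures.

55.1 kg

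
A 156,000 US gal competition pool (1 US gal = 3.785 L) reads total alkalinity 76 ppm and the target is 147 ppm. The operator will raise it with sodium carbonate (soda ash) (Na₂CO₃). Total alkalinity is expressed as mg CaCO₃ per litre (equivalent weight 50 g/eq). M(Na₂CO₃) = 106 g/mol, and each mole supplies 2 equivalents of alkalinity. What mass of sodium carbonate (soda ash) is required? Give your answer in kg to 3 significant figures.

44.4 kg

Volume: 156,000 US gal × 3.785 L/gal = 590,460 L.
Alkalinity to add: (147 − 76) = 71 mg/L as CaCO₃ × 590,460 L = 41,920 g as CaCO₃.
Equivalents: 41,920 g ÷ 50 g/eq = 838.5 eq.
Each mole of Na₂CO₃ supplies 2 eq, so 838.5 / 2 = 419.2 mol.
Mass: 419.2 mol × 106 g/mol = 44,440 g.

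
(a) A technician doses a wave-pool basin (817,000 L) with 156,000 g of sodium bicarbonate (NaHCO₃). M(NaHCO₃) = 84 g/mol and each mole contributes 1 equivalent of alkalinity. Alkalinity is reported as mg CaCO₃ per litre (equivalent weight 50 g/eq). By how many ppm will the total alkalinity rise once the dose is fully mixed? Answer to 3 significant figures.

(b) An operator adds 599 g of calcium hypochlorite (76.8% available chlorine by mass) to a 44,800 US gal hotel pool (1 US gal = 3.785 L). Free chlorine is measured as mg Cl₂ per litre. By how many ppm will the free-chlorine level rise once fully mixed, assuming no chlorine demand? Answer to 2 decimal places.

(a) 114 ppm; (b) 2.71 ppm

(a) Moles of NaHCO₃: 156,000 g ÷ 84 g/mol = 1857 mol → 1857 eq of alkalinity.
(a) As CaCO₃: 1857 eq × 50 g/eq = 92,860 g.
(a) Rise: 92,860 g / 817,000 L × 1000 = 113.7 mg/L.

(b) Volume: 44,800 US gal × 3.785 L/gal = 169,568 L.
(b) Available chlorine delivered: 599 g × 0.768 = 460 g as Cl₂.
(b) Concentration rise: 460 g / 169,568 L = 2.713 mg/L = 2.71 ppm.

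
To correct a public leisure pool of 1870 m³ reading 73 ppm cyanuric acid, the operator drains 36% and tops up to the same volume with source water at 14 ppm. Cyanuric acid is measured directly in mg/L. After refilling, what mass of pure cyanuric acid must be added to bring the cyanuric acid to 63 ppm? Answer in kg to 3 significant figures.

Volume: 1870 m³ = 1,870,000 L.
After draining 36% and refilling: 73 × 0.64 + 14 × 0.36 = 51.76 ppm.
Deficit to target: 63 − 51.76 = 11.24 mg/L.
Mass: 11.24 mg/L × 1,870,000 L = 21,020 g cyanuric acid.

21.0 kg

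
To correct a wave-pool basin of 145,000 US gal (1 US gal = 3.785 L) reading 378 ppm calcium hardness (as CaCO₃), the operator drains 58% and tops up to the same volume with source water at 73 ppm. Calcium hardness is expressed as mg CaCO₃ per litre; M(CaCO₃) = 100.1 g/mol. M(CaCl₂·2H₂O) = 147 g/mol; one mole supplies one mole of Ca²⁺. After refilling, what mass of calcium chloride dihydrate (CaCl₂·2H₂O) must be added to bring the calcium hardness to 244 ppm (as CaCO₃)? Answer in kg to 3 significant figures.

34.6 kg

Volume: 145,000 US gal × 3.785 L/gal = 548,825 L.
After draining 58% and refilling: 378 × 0.42 + 73 × 0.58 = 201.1 ppm.
Deficit to target: 244 − 201.1 = 42.9 mg/L.
As CaCO₃: 42.9 mg/L × 548,825 L = 23,540 g; ÷ 100.1 = 235.2 mol Ca²⁺.
Mass: 235.2 × 147 = 34,580 g.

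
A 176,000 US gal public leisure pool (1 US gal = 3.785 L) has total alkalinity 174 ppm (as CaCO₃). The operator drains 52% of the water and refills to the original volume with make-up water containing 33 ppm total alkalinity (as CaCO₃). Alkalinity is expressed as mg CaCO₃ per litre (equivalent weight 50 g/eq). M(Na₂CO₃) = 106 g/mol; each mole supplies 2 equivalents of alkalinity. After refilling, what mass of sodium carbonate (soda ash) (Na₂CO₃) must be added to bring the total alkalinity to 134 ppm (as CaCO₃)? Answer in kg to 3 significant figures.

23.5 kg

Volume: 176,000 US gal × 3.785 L/gal = 666,160 L.
After draining 52% and refilling: 174 × 0.48 + 33 × 0.52 = 100.68 ppm.
Deficit to target: 134 − 100.68 = 33.32 mg/L.
As CaCO₃: 33.32 mg/L × 666,160 L = 22,200 g; ÷ 50 g/eq ÷ 2 = 222 mol Na₂CO₃.
Mass: 222 × 106 = 23,530 g.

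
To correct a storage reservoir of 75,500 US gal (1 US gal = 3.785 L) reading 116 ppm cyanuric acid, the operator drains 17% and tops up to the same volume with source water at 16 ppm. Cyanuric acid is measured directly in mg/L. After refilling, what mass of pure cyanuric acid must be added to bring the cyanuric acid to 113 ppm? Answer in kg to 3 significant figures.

Volume: 75,500 US gal × 3.785 L/gal = 285,768 L.
After draining 17% and refilling: 116 × 0.83 + 16 × 0.17 = 99 ppm.
Deficit to target: 113 − 99 = 14 mg/L.
Mass: 14 mg/L × 285,768 L = 4001 g cyanuric acid.

4.00 kg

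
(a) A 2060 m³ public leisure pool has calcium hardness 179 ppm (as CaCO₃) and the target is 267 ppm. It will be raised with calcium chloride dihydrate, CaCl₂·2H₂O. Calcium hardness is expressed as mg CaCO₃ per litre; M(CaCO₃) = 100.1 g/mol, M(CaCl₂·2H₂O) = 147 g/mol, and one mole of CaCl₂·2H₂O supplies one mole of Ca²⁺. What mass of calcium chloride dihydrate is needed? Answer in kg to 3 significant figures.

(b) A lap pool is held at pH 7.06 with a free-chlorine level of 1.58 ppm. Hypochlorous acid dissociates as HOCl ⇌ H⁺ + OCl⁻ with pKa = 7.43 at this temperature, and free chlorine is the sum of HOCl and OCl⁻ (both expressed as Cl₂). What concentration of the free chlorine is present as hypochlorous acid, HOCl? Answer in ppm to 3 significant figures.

(a) 266 kg; (b) 1.11 ppm

(a) Volume: 2060 m³ = 2,060,000 L.
(a) Hardness to add: (267 − 179) = 88 mg/L as CaCO₃ × 2,060,000 L = 181,300 g as CaCO₃.
(a) Moles of Ca²⁺ (1 mol Ca²⁺ ≡ 1 mol CaCO₃): 181,300 / 100.1 g/mol = 1811 mol.
(a) Mass of CaCl₂·2H₂O: 1811 × 147 = 266,200 g.

(b) [OCl⁻]/[HOCl] = 10^(pH − pKa) = 10^(7.06 − 7.43) = 10^-0.37 = 0.4266.
(b) Fraction as HOCl = 1 / (1 + 0.4266) = 0.701.
(b) HOCl = 0.701 × 1.58 ppm = 1.108 ppm.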